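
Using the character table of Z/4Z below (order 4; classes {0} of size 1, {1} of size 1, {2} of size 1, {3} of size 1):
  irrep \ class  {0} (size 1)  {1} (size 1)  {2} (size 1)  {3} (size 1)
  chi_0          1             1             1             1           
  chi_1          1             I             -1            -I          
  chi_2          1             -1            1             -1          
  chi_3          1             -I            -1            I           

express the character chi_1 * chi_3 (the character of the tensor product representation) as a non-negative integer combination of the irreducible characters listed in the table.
chi_1 tensor chi_3 = chi_0 (all other irreducibles have multiplicity 0).

Working: The character of a tensor product is the pointwise product (chi_1 * chi_3)(C) = chi_1(C) * chi_3(C):
  {0}: (1)*(1), {1}: (I)*(-I), {2}: (-1)*(-1), {3}: (-I)*(I)
so (chi_1 * chi_3) takes values
  {0} -> 1, {1} -> 1, {2} -> 1, {3} -> 1.
Now take the inner product of this character with each irreducible chi from the table, <chi_1*chi_3, chi> = (1/4) sum_C |C| (chi_1*chi_3)(C) conj(chi(C)):
  <chi_1*chi_3, chi_0> = (1/4)[1*(1)*conj(1) + 1*(1)*conj(1) + 1*(1)*conj(1) + 1*(1)*conj(1)]
      = (1/4)[(1) + (1) + (1) + (1)] = 4/4 = 1
  <chi_1*chi_3, chi_1> = (1/4)[1*(1)*conj(1) + 1*(1)*conj(I) + 1*(1)*conj(-1) + 1*(1)*conj(-I)]
      = (1/4)[(1) + (-I) + (-1) + (I)] = 0/4 = 0
  <chi_1*chi_3, chi_2> = (1/4)[1*(1)*conj(1) + 1*(1)*conj(-1) + 1*(1)*conj(1) + 1*(1)*conj(-1)]
      = (1/4)[(1) + (-1) + (1) + (-1)] = 0/4 = 0
  <chi_1*chi_3, chi_3> = (1/4)[1*(1)*conj(1) + 1*(1)*conj(-I) + 1*(1)*conj(-1) + 1*(1)*conj(I)]
      = (1/4)[(1) + (I) + (-1) + (-I)] = 0/4 = 0
(Exp terms are combined using exp(i*s)*conj(exp(i*t)) = exp(i*(s-t)), and sums of them are collapsed using the identity that for every m > 1 the m distinct m-th roots of unity sum to 0, e.g. 1 + exp(2*I*pi/3) + exp(-2*I*pi/3) = 0.)
Hence the multiplicities are chi_0: 1. Dimension check: dim(chi_1)*dim(chi_3) = 1*1 = 1 and sum (mult * dim) = 1*1 = 1.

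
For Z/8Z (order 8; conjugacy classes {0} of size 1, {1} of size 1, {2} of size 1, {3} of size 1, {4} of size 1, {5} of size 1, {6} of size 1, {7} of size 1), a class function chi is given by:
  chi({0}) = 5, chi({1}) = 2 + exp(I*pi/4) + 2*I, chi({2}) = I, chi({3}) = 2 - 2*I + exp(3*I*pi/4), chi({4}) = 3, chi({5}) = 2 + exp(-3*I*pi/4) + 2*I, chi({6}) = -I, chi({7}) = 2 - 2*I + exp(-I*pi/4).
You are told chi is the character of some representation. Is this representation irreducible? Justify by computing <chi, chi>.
Not irreducible (reducible): <chi, chi> = 9 > 1.

Working: <chi, chi> = (1/|G|) sum_C |C| * |chi(C)|^2 = (1/8)[1*|5|^2 + 1*|2 + exp(I*pi/4) + 2*I|^2 + 1*|I|^2 + 1*|2 - 2*I + exp(3*I*pi/4)|^2 + 1*|3|^2 + 1*|2 + exp(-3*I*pi/4) + 2*I|^2 + 1*|-I|^2 + 1*|2 - 2*I + exp(-I*pi/4)|^2]
  = (1/8)[(25) + (9 - 2*exp(3*I*pi/4) + 2*exp(-I*pi/4) + 4*exp(I*pi/4)) + (1) + (9 + 4*exp(-3*I*pi/4) - 2*exp(-I*pi/4) + 2*exp(3*I*pi/4)) + (9) + (9 + 4*exp(-3*I*pi/4) - 2*exp(-I*pi/4) + 2*exp(3*I*pi/4)) + (1) + (9 - 2*exp(3*I*pi/4) + 2*exp(-I*pi/4) + 4*exp(I*pi/4))] = 72/8 = 9.
(Exp terms are combined using exp(i*s)*conj(exp(i*t)) = exp(i*(s-t)), and sums of them are collapsed using the identity that for every m > 1 the m distinct m-th roots of unity sum to 0, e.g. 1 + exp(2*I*pi/3) + exp(-2*I*pi/3) = 0.)
A character is irreducible iff <chi, chi> = 1, so this representation is reducible.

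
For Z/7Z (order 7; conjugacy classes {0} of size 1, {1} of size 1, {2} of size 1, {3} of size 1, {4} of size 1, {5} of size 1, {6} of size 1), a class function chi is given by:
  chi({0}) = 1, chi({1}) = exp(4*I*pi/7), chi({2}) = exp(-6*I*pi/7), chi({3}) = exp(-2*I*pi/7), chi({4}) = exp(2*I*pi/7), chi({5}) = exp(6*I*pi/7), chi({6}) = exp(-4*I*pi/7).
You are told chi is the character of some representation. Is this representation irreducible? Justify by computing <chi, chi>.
Irreducible: <chi, chi> = 1.

Working: <chi, chi> = (1/|G|) sum_C |C| * |chi(C)|^2 = (1/7)[1*|1|^2 + 1*|exp(4*I*pi/7)|^2 + 1*|exp(-6*I*pi/7)|^2 + 1*|exp(-2*I*pi/7)|^2 + 1*|exp(2*I*pi/7)|^2 + 1*|exp(6*I*pi/7)|^2 + 1*|exp(-4*I*pi/7)|^2]
  = (1/7)[(1) + (1) + (1) + (1) + (1) + (1) + (1)] = 7/7 = 1.
(Exp terms are combined using exp(i*s)*conj(exp(i*t)) = exp(i*(s-t)), and sums of them are collapsed using the identity that for every m > 1 the m distinct m-th roots of unity sum to 0, e.g. 1 + exp(2*I*pi/3) + exp(-2*I*pi/3) = 0.)
A character is irreducible iff <chi, chi> = 1, so this representation is irreducible.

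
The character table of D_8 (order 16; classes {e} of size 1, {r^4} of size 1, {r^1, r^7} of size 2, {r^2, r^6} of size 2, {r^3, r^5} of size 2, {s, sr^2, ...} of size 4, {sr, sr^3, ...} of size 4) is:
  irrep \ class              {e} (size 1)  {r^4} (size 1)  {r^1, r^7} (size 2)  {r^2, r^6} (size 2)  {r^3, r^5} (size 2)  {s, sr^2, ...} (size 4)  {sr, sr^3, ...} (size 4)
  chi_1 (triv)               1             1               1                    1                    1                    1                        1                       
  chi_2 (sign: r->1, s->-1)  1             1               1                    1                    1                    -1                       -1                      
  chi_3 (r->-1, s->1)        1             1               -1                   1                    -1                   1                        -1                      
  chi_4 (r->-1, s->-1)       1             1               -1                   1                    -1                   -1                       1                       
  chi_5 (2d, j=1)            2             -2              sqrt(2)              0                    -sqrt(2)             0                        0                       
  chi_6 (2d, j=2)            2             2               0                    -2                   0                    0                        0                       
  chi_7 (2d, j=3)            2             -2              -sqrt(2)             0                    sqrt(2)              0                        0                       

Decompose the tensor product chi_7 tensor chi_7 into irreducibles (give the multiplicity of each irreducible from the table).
chi_7 tensor chi_7 = chi_1 + chi_2 + chi_6 (all other irreducibles have multiplicity 0).

Explanation: The character of a tensor product is the pointwise product (chi_7 * chi_7)(C) = chi_7(C) * chi_7(C):
  {e}: (2)*(2), {r^4}: (-2)*(-2), {r^1, r^7}: (-sqrt(2))*(-sqrt(2)), {r^2, r^6}: (0)*(0), {r^3, r^5}: (sqrt(2))*(sqrt(2)), {s, sr^2, ...}: (0)*(0), {sr, sr^3, ...}: (0)*(0)
so (chi_7 * chi_7) takes values
  {e} -> 4, {r^4} -> 4, {r^1, r^7} -> 2, {r^2, r^6} -> 0, {r^3, r^5} -> 2, {s, sr^2, ...} -> 0, {sr, sr^3, ...} -> 0.
Now take the inner product of this character with each irreducible chi from the table, <chi_7*chi_7, chi> = (1/16) sum_C |C| (chi_7*chi_7)(C) conj(chi(C)):
  <chi_7*chi_7, chi_1> = (1/16)[1*(4)*conj(1) + 1*(4)*conj(1) + 2*(2)*conj(1) + 2*(0)*conj(1) + 2*(2)*conj(1) + 4*(0)*conj(1) + 4*(0)*conj(1)]
      = (1/16)[(4) + (4) + (4) + (0) + (4) + (0) + (0)] = 16/16 = 1
  <chi_7*chi_7, chi_2> = (1/16)[1*(4)*conj(1) + 1*(4)*conj(1) + 2*(2)*conj(1) + 2*(0)*conj(1) + 2*(2)*conj(1) + 4*(0)*conj(-1) + 4*(0)*conj(-1)]
      = (1/16)[(4) + (4) + (4) + (0) + (4) + (0) + (0)] = 16/16 = 1
  <chi_7*chi_7, chi_3> = (1/16)[1*(4)*conj(1) + 1*(4)*conj(1) + 2*(2)*conj(-1) + 2*(0)*conj(1) + 2*(2)*conj(-1) + 4*(0)*conj(1) + 4*(0)*conj(-1)]
      = (1/16)[(4) + (4) + (-4) + (0) + (-4) + (0) + (0)] = 0/16 = 0
  <chi_7*chi_7, chi_4> = (1/16)[1*(4)*conj(1) + 1*(4)*conj(1) + 2*(2)*conj(-1) + 2*(0)*conj(1) + 2*(2)*conj(-1) + 4*(0)*conj(-1) + 4*(0)*conj(1)]
      = (1/16)[(4) + (4) + (-4) + (0) + (-4) + (0) + (0)] = 0/16 = 0
  <chi_7*chi_7, chi_5> = (1/16)[1*(4)*conj(2) + 1*(4)*conj(-2) + 2*(2)*conj(sqrt(2)) + 2*(0)*conj(0) + 2*(2)*conj(-sqrt(2)) + 4*(0)*conj(0) + 4*(0)*conj(0)]
      = (1/16)[(8) + (-8) + (4*sqrt(2)) + (0) + (-4*sqrt(2)) + (0) + (0)] = 0/16 = 0
  <chi_7*chi_7, chi_6> = (1/16)[1*(4)*conj(2) + 1*(4)*conj(2) + 2*(2)*conj(0) + 2*(0)*conj(-2) + 2*(2)*conj(0) + 4*(0)*conj(0) + 4*(0)*conj(0)]
      = (1/16)[(8) + (8) + (0) + (0) + (0) + (0) + (0)] = 16/16 = 1
  <chi_7*chi_7, chi_7> = (1/16)[1*(4)*conj(2) + 1*(4)*conj(-2) + 2*(2)*conj(-sqrt(2)) + 2*(0)*conj(0) + 2*(2)*conj(sqrt(2)) + 4*(0)*conj(0) + 4*(0)*conj(0)]
      = (1/16)[(8) + (-8) + (-4*sqrt(2)) + (0) + (4*sqrt(2)) + (0) + (0)] = 0/16 = 0
Hence the multiplicities are chi_1: 1, chi_2: 1, chi_6: 1. Dimension check: dim(chi_7)*dim(chi_7) = 2*2 = 4 and sum (mult * dim) = 1*1 + 1*1 + 1*2 = 4.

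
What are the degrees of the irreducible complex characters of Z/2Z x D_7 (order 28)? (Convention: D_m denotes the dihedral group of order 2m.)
Dimensions: 1, 1, 1, 1, 2, 2, 2, 2, 2, 2

Details: There are 10 irreducibles (= number of conjugacy classes). Their dimensions d_i satisfy sum d_i^2 = |G| = 28: 1 + 1 + 1 + 1 + 4 + 4 + 4 + 4 + 4 + 4 = 28. (For the product with Z/2Z: each of the 2 1-dim characters of Z/2Z tensors with each irrep of D_7, giving 2 copies of each D_7-dimension.)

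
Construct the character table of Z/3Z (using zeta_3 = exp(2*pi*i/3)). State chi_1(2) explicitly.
Character table of Z/3Z (irreps indexed chi_0,...,chi_2 with chi_k(m) = zeta_3^(k*m), zeta_3 = exp(2*pi*i/3)):
  irrep \ class  {0} (size 1)  {1} (size 1)    {2} (size 1)  
  chi_0          1             1               1             
  chi_1          1             exp(2*I*pi/3)   exp(-2*I*pi/3)
  chi_2          1             exp(-2*I*pi/3)  exp(2*I*pi/3) 

Spot check: chi_1(2) = zeta_3^(1*2) = zeta_3^2 = exp(-2*I*pi/3).

Argument: Z/3Z is abelian, so all 3 irreducible complex representations are 1-dimensional. They are given by chi_k(m) = zeta_3^(k*m) for k = 0,...,2. Row orthogonality: sum_m chi_k(m) conj(chi_l(m)) = 3 * [k = l].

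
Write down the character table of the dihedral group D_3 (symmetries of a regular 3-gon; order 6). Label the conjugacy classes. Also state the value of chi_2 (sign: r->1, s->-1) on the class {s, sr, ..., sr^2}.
Conjugacy classes: {e} of size 1, {r^1, r^2} of size 2, {s, sr, ..., sr^2} of size 3.
Character table:
  irrep \ class              {e} (size 1)  {r^1, r^2} (size 2)  {s, sr, ..., sr^2} (size 3)
  chi_1 (triv)               1             1                    1                          
  chi_2 (sign: r->1, s->-1)  1             1                    -1                         
  chi_3 (2d, j=1)            2             -1                   0                          

Spot check: chi_2 (sign: r->1, s->-1) on {s, sr, ..., sr^2} = -1.

Derivation: D_3 has order 2*3 = 6 with 3 conjugacy classes, hence 3 irreducibles. Sum of squared dims 1 + 1 + 4 = 6 = |G|. Linear characters come from the abelianisation; the 2-dimensional irreps have character r^k -> 2*cos(2*pi*j*k/3), reflections -> 0.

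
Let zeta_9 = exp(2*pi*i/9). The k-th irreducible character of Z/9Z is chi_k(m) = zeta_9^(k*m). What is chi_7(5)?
chi_7(5) = zeta_9^35 = exp(-2*I*pi/9)

Proof sketch: chi_7(5) = zeta_9^(7*5) = zeta_9^35. Since zeta_9^9 = 1, this equals zeta_9^8 = exp(2*pi*i*8/9) = exp(-2*I*pi/9).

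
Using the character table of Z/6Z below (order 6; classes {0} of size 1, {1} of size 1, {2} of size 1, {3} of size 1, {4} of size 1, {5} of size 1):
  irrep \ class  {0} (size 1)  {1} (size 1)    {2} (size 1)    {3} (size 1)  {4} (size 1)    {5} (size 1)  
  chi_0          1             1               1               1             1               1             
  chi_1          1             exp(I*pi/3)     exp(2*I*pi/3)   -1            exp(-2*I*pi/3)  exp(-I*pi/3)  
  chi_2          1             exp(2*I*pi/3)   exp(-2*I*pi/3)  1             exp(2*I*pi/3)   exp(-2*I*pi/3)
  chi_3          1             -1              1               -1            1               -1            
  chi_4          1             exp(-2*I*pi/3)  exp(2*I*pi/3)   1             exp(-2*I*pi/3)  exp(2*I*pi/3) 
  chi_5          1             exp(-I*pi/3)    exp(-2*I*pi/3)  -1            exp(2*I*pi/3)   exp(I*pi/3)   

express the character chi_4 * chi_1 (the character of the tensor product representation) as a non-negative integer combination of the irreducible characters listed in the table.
chi_4 tensor chi_1 = chi_5 (all other irreducibles have multiplicity 0).

Explanation: The character of a tensor product is the pointwise product (chi_4 * chi_1)(C) = chi_4(C) * chi_1(C):
  {0}: (1)*(1), {1}: (exp(-2*I*pi/3))*(exp(I*pi/3)), {2}: (exp(2*I*pi/3))*(exp(2*I*pi/3)), {3}: (1)*(-1), {4}: (exp(-2*I*pi/3))*(exp(-2*I*pi/3)), {5}: (exp(2*I*pi/3))*(exp(-I*pi/3))
so (chi_4 * chi_1) takes values
  {0} -> 1, {1} -> exp(-I*pi/3), {2} -> exp(-2*I*pi/3), {3} -> -1, {4} -> exp(2*I*pi/3), {5} -> exp(I*pi/3).
Now take the inner product of this character with each irreducible chi from the table, <chi_4*chi_1, chi> = (1/6) sum_C |C| (chi_4*chi_1)(C) conj(chi(C)):
  <chi_4*chi_1, chi_0> = (1/6)[1*(1)*conj(1) + 1*(exp(-I*pi/3))*conj(1) + 1*(exp(-2*I*pi/3))*conj(1) + 1*(-1)*conj(1) + 1*(exp(2*I*pi/3))*conj(1) + 1*(exp(I*pi/3))*conj(1)]
      = (1/6)[(1) + (exp(-I*pi/3)) + (exp(-2*I*pi/3)) + (-1) + (exp(2*I*pi/3)) + (exp(I*pi/3))] = 0/6 = 0
  <chi_4*chi_1, chi_1> = (1/6)[1*(1)*conj(1) + 1*(exp(-I*pi/3))*conj(exp(I*pi/3)) + 1*(exp(-2*I*pi/3))*conj(exp(2*I*pi/3)) + 1*(-1)*conj(-1) + 1*(exp(2*I*pi/3))*conj(exp(-2*I*pi/3)) + 1*(exp(I*pi/3))*conj(exp(-I*pi/3))]
      = (1/6)[(1) + (exp(-2*I*pi/3)) + (exp(2*I*pi/3)) + (1) + (exp(-2*I*pi/3)) + (exp(2*I*pi/3))] = 0/6 = 0
  <chi_4*chi_1, chi_2> = (1/6)[1*(1)*conj(1) + 1*(exp(-I*pi/3))*conj(exp(2*I*pi/3)) + 1*(exp(-2*I*pi/3))*conj(exp(-2*I*pi/3)) + 1*(-1)*conj(1) + 1*(exp(2*I*pi/3))*conj(exp(2*I*pi/3)) + 1*(exp(I*pi/3))*conj(exp(-2*I*pi/3))]
      = (1/6)[(1) + (-1) + (1) + (-1) + (1) + (-1)] = 0/6 = 0
  <chi_4*chi_1, chi_3> = (1/6)[1*(1)*conj(1) + 1*(exp(-I*pi/3))*conj(-1) + 1*(exp(-2*I*pi/3))*conj(1) + 1*(-1)*conj(-1) + 1*(exp(2*I*pi/3))*conj(1) + 1*(exp(I*pi/3))*conj(-1)]
      = (1/6)[(1) + (-exp(-I*pi/3)) + (exp(-2*I*pi/3)) + (1) + (exp(2*I*pi/3)) + (-exp(I*pi/3))] = 0/6 = 0
  <chi_4*chi_1, chi_4> = (1/6)[1*(1)*conj(1) + 1*(exp(-I*pi/3))*conj(exp(-2*I*pi/3)) + 1*(exp(-2*I*pi/3))*conj(exp(2*I*pi/3)) + 1*(-1)*conj(1) + 1*(exp(2*I*pi/3))*conj(exp(-2*I*pi/3)) + 1*(exp(I*pi/3))*conj(exp(2*I*pi/3))]
      = (1/6)[(1) + (exp(I*pi/3)) + (exp(2*I*pi/3)) + (-1) + (exp(-2*I*pi/3)) + (exp(-I*pi/3))] = 0/6 = 0
  <chi_4*chi_1, chi_5> = (1/6)[1*(1)*conj(1) + 1*(exp(-I*pi/3))*conj(exp(-I*pi/3)) + 1*(exp(-2*I*pi/3))*conj(exp(-2*I*pi/3)) + 1*(-1)*conj(-1) + 1*(exp(2*I*pi/3))*conj(exp(2*I*pi/3)) + 1*(exp(I*pi/3))*conj(exp(I*pi/3))]
      = (1/6)[(1) + (1) + (1) + (1) + (1) + (1)] = 6/6 = 1
(Exp terms are combined using exp(i*s)*conj(exp(i*t)) = exp(i*(s-t)), and sums of them are collapsed using the identity that for every m > 1 the m distinct m-th roots of unity sum to 0, e.g. 1 + exp(2*I*pi/3) + exp(-2*I*pi/3) = 0.)
Hence the multiplicities are chi_5: 1. Dimension check: dim(chi_4)*dim(chi_1) = 1*1 = 1 and sum (mult * dim) = 1*1 = 1.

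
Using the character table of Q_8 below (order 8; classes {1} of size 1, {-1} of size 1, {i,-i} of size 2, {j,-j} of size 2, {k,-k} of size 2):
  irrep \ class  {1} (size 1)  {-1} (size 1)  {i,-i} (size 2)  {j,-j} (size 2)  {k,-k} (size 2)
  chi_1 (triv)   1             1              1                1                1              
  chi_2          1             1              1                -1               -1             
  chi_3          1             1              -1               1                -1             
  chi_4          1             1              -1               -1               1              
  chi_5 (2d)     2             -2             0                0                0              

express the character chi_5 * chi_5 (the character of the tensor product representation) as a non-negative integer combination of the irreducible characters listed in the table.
chi_5 tensor chi_5 = chi_1 + chi_2 + chi_3 + chi_4 (all other irreducibles have multiplicity 0).

Solution. The character of a tensor product is the pointwise product (chi_5 * chi_5)(C) = chi_5(C) * chi_5(C):
  {1}: (2)*(2), {-1}: (-2)*(-2), {i,-i}: (0)*(0), {j,-j}: (0)*(0), {k,-k}: (0)*(0)
so (chi_5 * chi_5) takes values
  {1} -> 4, {-1} -> 4, {i,-i} -> 0, {j,-j} -> 0, {k,-k} -> 0.
Now take the inner product of this character with each irreducible chi from the table, <chi_5*chi_5, chi> = (1/8) sum_C |C| (chi_5*chi_5)(C) conj(chi(C)):
  <chi_5*chi_5, chi_1> = (1/8)[1*(4)*conj(1) + 1*(4)*conj(1) + 2*(0)*conj(1) + 2*(0)*conj(1) + 2*(0)*conj(1)]
      = (1/8)[(4) + (4) + (0) + (0) + (0)] = 8/8 = 1
  <chi_5*chi_5, chi_2> = (1/8)[1*(4)*conj(1) + 1*(4)*conj(1) + 2*(0)*conj(1) + 2*(0)*conj(-1) + 2*(0)*conj(-1)]
      = (1/8)[(4) + (4) + (0) + (0) + (0)] = 8/8 = 1
  <chi_5*chi_5, chi_3> = (1/8)[1*(4)*conj(1) + 1*(4)*conj(1) + 2*(0)*conj(-1) + 2*(0)*conj(1) + 2*(0)*conj(-1)]
      = (1/8)[(4) + (4) + (0) + (0) + (0)] = 8/8 = 1
  <chi_5*chi_5, chi_4> = (1/8)[1*(4)*conj(1) + 1*(4)*conj(1) + 2*(0)*conj(-1) + 2*(0)*conj(-1) + 2*(0)*conj(1)]
      = (1/8)[(4) + (4) + (0) + (0) + (0)] = 8/8 = 1
  <chi_5*chi_5, chi_5> = (1/8)[1*(4)*conj(2) + 1*(4)*conj(-2) + 2*(0)*conj(0) + 2*(0)*conj(0) + 2*(0)*conj(0)]
      = (1/8)[(8) + (-8) + (0) + (0) + (0)] = 0/8 = 0
Hence the multiplicities are chi_1: 1, chi_2: 1, chi_3: 1, chi_4: 1. Dimension check: dim(chi_5)*dim(chi_5) = 2*2 = 4 and sum (mult * dim) = 1*1 + 1*1 + 1*1 + 1*1 = 4.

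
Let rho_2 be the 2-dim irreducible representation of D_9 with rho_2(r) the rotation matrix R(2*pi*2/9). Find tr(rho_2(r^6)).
chi_{rho_2}(r^6) = 2*cos(2*pi*2*6/9) = -1

Details: rho_2(r^6) is rotation by angle 2*pi*2*6/9, whose trace is 2*cos(2*pi*2*6/9) = -1.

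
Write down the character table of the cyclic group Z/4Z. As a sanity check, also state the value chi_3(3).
Character table of Z/4Z (irreps indexed chi_0,...,chi_3 with chi_k(m) = zeta_4^(k*m), zeta_4 = exp(2*pi*i/4)):
  irrep \ class  {0} (size 1)  {1} (size 1)  {2} (size 1)  {3} (size 1)
  chi_0          1             1             1             1           
  chi_1          1             I             -1            -I          
  chi_2          1             -1            1             -1          
  chi_3          1             -I            -1            I           

Spot check: chi_3(3) = zeta_4^(3*3) = zeta_4^9 = I.

Z/4Z is abelian, so all 4 irreducible complex representations are 1-dimensional. They are given by chi_k(m) = zeta_4^(k*m) for k = 0,...,3. Row orthogonality: sum_m chi_k(m) conj(chi_l(m)) = 4 * [k = l].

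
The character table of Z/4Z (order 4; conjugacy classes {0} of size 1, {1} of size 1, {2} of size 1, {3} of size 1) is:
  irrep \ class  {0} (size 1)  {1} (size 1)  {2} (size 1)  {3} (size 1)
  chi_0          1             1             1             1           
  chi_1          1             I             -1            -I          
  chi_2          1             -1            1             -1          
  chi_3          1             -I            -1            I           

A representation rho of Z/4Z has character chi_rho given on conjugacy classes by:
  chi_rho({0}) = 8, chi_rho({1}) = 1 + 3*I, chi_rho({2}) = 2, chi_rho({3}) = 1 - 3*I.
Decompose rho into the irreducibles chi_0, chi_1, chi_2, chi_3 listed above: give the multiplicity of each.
Multiplicities: chi_0: 3, chi_1: 3, chi_2: 2, chi_3: 0.

Working: Use <chi_rho, chi> = (1/|G|) sum_C |C| * chi_rho(C) * conj(chi(C)) with |G| = 4 for each irreducible chi in the table:
  <chi_rho, chi_0> = (1/4)[1*(8)*conj(1) + 1*(1 + 3*I)*conj(1) + 1*(2)*conj(1) + 1*(1 - 3*I)*conj(1)]
      = (1/4)[(8) + (1 + 3*I) + (2) + (1 - 3*I)] = 12/4 = 3
  <chi_rho, chi_1> = (1/4)[1*(8)*conj(1) + 1*(1 + 3*I)*conj(I) + 1*(2)*conj(-1) + 1*(1 - 3*I)*conj(-I)]
      = (1/4)[(8) + (3 - I) + (-2) + (3 + I)] = 12/4 = 3
  <chi_rho, chi_2> = (1/4)[1*(8)*conj(1) + 1*(1 + 3*I)*conj(-1) + 1*(2)*conj(1) + 1*(1 - 3*I)*conj(-1)]
      = (1/4)[(8) + (-1 - 3*I) + (2) + (-1 + 3*I)] = 8/4 = 2
  <chi_rho, chi_3> = (1/4)[1*(8)*conj(1) + 1*(1 + 3*I)*conj(-I) + 1*(2)*conj(-1) + 1*(1 - 3*I)*conj(I)]
      = (1/4)[(8) + (-3 + I) + (-2) + (-3 - I)] = 0/4 = 0
(Exp terms are combined using exp(i*s)*conj(exp(i*t)) = exp(i*(s-t)), and sums of them are collapsed using the identity that for every m > 1 the m distinct m-th roots of unity sum to 0, e.g. 1 + exp(2*I*pi/3) + exp(-2*I*pi/3) = 0.)
Dimension check: dim(rho) = sum (mult * dim) = 3*1 + 3*1 + 2*1 + 0*1 = 8 = chi_rho(e) = 8.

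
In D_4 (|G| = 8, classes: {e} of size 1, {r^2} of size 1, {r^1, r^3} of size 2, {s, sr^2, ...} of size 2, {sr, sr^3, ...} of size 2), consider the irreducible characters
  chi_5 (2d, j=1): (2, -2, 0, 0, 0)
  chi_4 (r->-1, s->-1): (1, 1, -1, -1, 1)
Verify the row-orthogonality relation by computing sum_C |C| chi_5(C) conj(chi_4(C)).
Sum = 0; so <chi_5, chi_4> = 0 (distinct irreducibles are orthogonal).

Compute term by term over conjugacy classes (|C| * chi_5(C) * conj(chi_4(C))):
  1*(2)*conj(1) + 1*(-2)*conj(1) + 2*(0)*conj(-1) + 2*(0)*conj(-1) + 2*(0)*conj(1)
  = (2) + (-2) + (0) + (0) + (0)
  = 0.
Dividing by |G| = 8 gives 0/8 = 0, matching the row-orthogonality relation <chi_5, chi_4> = [chi_5 = chi_4].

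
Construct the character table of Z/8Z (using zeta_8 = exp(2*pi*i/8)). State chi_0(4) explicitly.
Character table of Z/8Z (irreps indexed chi_0,...,chi_7 with chi_k(m) = zeta_8^(k*m), zeta_8 = exp(2*pi*i/8)):
  irrep \ class  {0} (size 1)  {1} (size 1)    {2} (size 1)  {3} (size 1)    {4} (size 1)  {5} (size 1)    {6} (size 1)  {7} (size 1)  
  chi_0          1             1               1             1               1             1               1             1             
  chi_1          1             exp(I*pi/4)     I             exp(3*I*pi/4)   -1            exp(-3*I*pi/4)  -I            exp(-I*pi/4)  
  chi_2          1             I               -1            -I              1             I               -1            -I            
  chi_3          1             exp(3*I*pi/4)   -I            exp(I*pi/4)     -1            exp(-I*pi/4)    I             exp(-3*I*pi/4)
  chi_4          1             -1              1             -1              1             -1              1             -1            
  chi_5          1             exp(-3*I*pi/4)  I             exp(-I*pi/4)    -1            exp(I*pi/4)     -I            exp(3*I*pi/4) 
  chi_6          1             -I              -1            I               1             -I              -1            I             
  chi_7          1             exp(-I*pi/4)    -I            exp(-3*I*pi/4)  -1            exp(3*I*pi/4)   I             exp(I*pi/4)   

Spot check: chi_0(4) = zeta_8^(0*4) = zeta_8^0 = 1.

Why: Z/8Z is abelian, so all 8 irreducible complex representations are 1-dimensional. They are given by chi_k(m) = zeta_8^(k*m) for k = 0,...,7. Row orthogonality: sum_m chi_k(m) conj(chi_l(m)) = 8 * [k = l].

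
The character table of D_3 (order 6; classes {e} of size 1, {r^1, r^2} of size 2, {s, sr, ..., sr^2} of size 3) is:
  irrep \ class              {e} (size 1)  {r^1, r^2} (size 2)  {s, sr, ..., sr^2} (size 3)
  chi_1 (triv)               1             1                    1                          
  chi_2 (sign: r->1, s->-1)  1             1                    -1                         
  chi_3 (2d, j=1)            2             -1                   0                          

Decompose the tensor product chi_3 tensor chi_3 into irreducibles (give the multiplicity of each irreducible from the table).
chi_3 tensor chi_3 = chi_1 + chi_2 + chi_3 (all other irreducibles have multiplicity 0).

Justification: The character of a tensor product is the pointwise product (chi_3 * chi_3)(C) = chi_3(C) * chi_3(C):
  {e}: (2)*(2), {r^1, r^2}: (-1)*(-1), {s, sr, ..., sr^2}: (0)*(0)
so (chi_3 * chi_3) takes values
  {e} -> 4, {r^1, r^2} -> 1, {s, sr, ..., sr^2} -> 0.
Now take the inner product of this character with each irreducible chi from the table, <chi_3*chi_3, chi> = (1/6) sum_C |C| (chi_3*chi_3)(C) conj(chi(C)):
  <chi_3*chi_3, chi_1> = (1/6)[1*(4)*conj(1) + 2*(1)*conj(1) + 3*(0)*conj(1)]
      = (1/6)[(4) + (2) + (0)] = 6/6 = 1
  <chi_3*chi_3, chi_2> = (1/6)[1*(4)*conj(1) + 2*(1)*conj(1) + 3*(0)*conj(-1)]
      = (1/6)[(4) + (2) + (0)] = 6/6 = 1
  <chi_3*chi_3, chi_3> = (1/6)[1*(4)*conj(2) + 2*(1)*conj(-1) + 3*(0)*conj(0)]
      = (1/6)[(8) + (-2) + (0)] = 6/6 = 1
Hence the multiplicities are chi_1: 1, chi_2: 1, chi_3: 1. Dimension check: dim(chi_3)*dim(chi_3) = 2*2 = 4 and sum (mult * dim) = 1*1 + 1*1 + 1*2 = 4.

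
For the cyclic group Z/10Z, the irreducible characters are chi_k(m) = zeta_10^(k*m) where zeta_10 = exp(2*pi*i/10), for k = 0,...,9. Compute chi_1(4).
chi_1(4) = zeta_10^4 = exp(4*I*pi/5)

Working: chi_1(4) = zeta_10^(1*4) = zeta_10^4. Since zeta_10^10 = 1, this equals zeta_10^4 = exp(2*pi*i*4/10) = exp(4*I*pi/5).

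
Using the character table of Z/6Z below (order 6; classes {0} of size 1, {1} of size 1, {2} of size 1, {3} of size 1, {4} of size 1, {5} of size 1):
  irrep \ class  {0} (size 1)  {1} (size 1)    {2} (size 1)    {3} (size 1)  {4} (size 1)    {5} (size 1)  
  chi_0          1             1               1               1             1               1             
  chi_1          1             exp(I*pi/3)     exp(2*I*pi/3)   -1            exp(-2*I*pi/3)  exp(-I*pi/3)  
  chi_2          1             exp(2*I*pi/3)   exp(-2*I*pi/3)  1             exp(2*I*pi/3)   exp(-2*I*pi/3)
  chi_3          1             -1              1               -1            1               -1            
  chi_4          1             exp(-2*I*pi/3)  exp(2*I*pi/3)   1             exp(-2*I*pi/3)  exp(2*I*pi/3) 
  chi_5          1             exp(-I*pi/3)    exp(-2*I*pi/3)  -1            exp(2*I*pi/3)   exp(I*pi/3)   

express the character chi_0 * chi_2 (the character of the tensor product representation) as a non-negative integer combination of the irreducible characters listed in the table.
chi_0 tensor chi_2 = chi_2 (all other irreducibles have multiplicity 0).

The character of a tensor product is the pointwise product (chi_0 * chi_2)(C) = chi_0(C) * chi_2(C):
  {0}: (1)*(1), {1}: (1)*(exp(2*I*pi/3)), {2}: (1)*(exp(-2*I*pi/3)), {3}: (1)*(1), {4}: (1)*(exp(2*I*pi/3)), {5}: (1)*(exp(-2*I*pi/3))
so (chi_0 * chi_2) takes values
  {0} -> 1, {1} -> exp(2*I*pi/3), {2} -> exp(-2*I*pi/3), {3} -> 1, {4} -> exp(2*I*pi/3), {5} -> exp(-2*I*pi/3).
Now take the inner product of this character with each irreducible chi from the table, <chi_0*chi_2, chi> = (1/6) sum_C |C| (chi_0*chi_2)(C) conj(chi(C)):
  <chi_0*chi_2, chi_0> = (1/6)[1*(1)*conj(1) + 1*(exp(2*I*pi/3))*conj(1) + 1*(exp(-2*I*pi/3))*conj(1) + 1*(1)*conj(1) + 1*(exp(2*I*pi/3))*conj(1) + 1*(exp(-2*I*pi/3))*conj(1)]
      = (1/6)[(1) + (exp(2*I*pi/3)) + (exp(-2*I*pi/3)) + (1) + (exp(2*I*pi/3)) + (exp(-2*I*pi/3))] = 0/6 = 0
  <chi_0*chi_2, chi_1> = (1/6)[1*(1)*conj(1) + 1*(exp(2*I*pi/3))*conj(exp(I*pi/3)) + 1*(exp(-2*I*pi/3))*conj(exp(2*I*pi/3)) + 1*(1)*conj(-1) + 1*(exp(2*I*pi/3))*conj(exp(-2*I*pi/3)) + 1*(exp(-2*I*pi/3))*conj(exp(-I*pi/3))]
      = (1/6)[(1) + (exp(I*pi/3)) + (exp(2*I*pi/3)) + (-1) + (exp(-2*I*pi/3)) + (exp(-I*pi/3))] = 0/6 = 0
  <chi_0*chi_2, chi_2> = (1/6)[1*(1)*conj(1) + 1*(exp(2*I*pi/3))*conj(exp(2*I*pi/3)) + 1*(exp(-2*I*pi/3))*conj(exp(-2*I*pi/3)) + 1*(1)*conj(1) + 1*(exp(2*I*pi/3))*conj(exp(2*I*pi/3)) + 1*(exp(-2*I*pi/3))*conj(exp(-2*I*pi/3))]
      = (1/6)[(1) + (1) + (1) + (1) + (1) + (1)] = 6/6 = 1
  <chi_0*chi_2, chi_3> = (1/6)[1*(1)*conj(1) + 1*(exp(2*I*pi/3))*conj(-1) + 1*(exp(-2*I*pi/3))*conj(1) + 1*(1)*conj(-1) + 1*(exp(2*I*pi/3))*conj(1) + 1*(exp(-2*I*pi/3))*conj(-1)]
      = (1/6)[(1) + (-exp(2*I*pi/3)) + (exp(-2*I*pi/3)) + (-1) + (exp(2*I*pi/3)) + (-exp(-2*I*pi/3))] = 0/6 = 0
  <chi_0*chi_2, chi_4> = (1/6)[1*(1)*conj(1) + 1*(exp(2*I*pi/3))*conj(exp(-2*I*pi/3)) + 1*(exp(-2*I*pi/3))*conj(exp(2*I*pi/3)) + 1*(1)*conj(1) + 1*(exp(2*I*pi/3))*conj(exp(-2*I*pi/3)) + 1*(exp(-2*I*pi/3))*conj(exp(2*I*pi/3))]
      = (1/6)[(1) + (exp(-2*I*pi/3)) + (exp(2*I*pi/3)) + (1) + (exp(-2*I*pi/3)) + (exp(2*I*pi/3))] = 0/6 = 0
  <chi_0*chi_2, chi_5> = (1/6)[1*(1)*conj(1) + 1*(exp(2*I*pi/3))*conj(exp(-I*pi/3)) + 1*(exp(-2*I*pi/3))*conj(exp(-2*I*pi/3)) + 1*(1)*conj(-1) + 1*(exp(2*I*pi/3))*conj(exp(2*I*pi/3)) + 1*(exp(-2*I*pi/3))*conj(exp(I*pi/3))]
      = (1/6)[(1) + (-1) + (1) + (-1) + (1) + (-1)] = 0/6 = 0
(Exp terms are combined using exp(i*s)*conj(exp(i*t)) = exp(i*(s-t)), and sums of them are collapsed using the identity that for every m > 1 the m distinct m-th roots of unity sum to 0, e.g. 1 + exp(2*I*pi/3) + exp(-2*I*pi/3) = 0.)
Hence the multiplicities are chi_2: 1. Dimension check: dim(chi_0)*dim(chi_2) = 1*1 = 1 and sum (mult * dim) = 1*1 = 1.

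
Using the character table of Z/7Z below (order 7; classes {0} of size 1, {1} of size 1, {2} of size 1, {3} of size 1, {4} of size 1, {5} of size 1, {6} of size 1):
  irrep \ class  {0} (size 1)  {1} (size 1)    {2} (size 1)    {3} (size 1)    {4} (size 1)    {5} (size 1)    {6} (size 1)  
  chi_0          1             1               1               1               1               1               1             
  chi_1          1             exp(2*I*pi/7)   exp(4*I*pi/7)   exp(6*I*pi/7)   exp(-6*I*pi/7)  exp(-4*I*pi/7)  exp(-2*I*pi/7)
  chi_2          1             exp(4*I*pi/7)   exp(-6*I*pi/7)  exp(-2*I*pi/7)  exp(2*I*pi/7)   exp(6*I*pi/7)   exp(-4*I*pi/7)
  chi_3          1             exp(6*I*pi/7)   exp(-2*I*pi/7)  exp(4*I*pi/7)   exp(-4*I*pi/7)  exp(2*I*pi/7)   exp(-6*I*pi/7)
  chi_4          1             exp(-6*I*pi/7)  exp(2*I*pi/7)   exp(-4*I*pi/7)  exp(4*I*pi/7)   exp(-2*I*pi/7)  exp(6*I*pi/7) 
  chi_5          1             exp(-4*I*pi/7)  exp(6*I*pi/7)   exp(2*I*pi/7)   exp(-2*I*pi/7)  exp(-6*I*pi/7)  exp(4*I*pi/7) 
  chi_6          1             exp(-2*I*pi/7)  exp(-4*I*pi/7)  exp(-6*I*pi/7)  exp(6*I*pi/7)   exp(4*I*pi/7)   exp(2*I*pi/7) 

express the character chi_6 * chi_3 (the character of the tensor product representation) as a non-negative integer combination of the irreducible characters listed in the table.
chi_6 tensor chi_3 = chi_2 (all other irreducibles have multiplicity 0).

Details: The character of a tensor product is the pointwise product (chi_6 * chi_3)(C) = chi_6(C) * chi_3(C):
  {0}: (1)*(1), {1}: (exp(-2*I*pi/7))*(exp(6*I*pi/7)), {2}: (exp(-4*I*pi/7))*(exp(-2*I*pi/7)), {3}: (exp(-6*I*pi/7))*(exp(4*I*pi/7)), {4}: (exp(6*I*pi/7))*(exp(-4*I*pi/7)), {5}: (exp(4*I*pi/7))*(exp(2*I*pi/7)), {6}: (exp(2*I*pi/7))*(exp(-6*I*pi/7))
so (chi_6 * chi_3) takes values
  {0} -> 1, {1} -> exp(4*I*pi/7), {2} -> exp(-6*I*pi/7), {3} -> exp(-2*I*pi/7), {4} -> exp(2*I*pi/7), {5} -> exp(6*I*pi/7), {6} -> exp(-4*I*pi/7).
Now take the inner product of this character with each irreducible chi from the table, <chi_6*chi_3, chi> = (1/7) sum_C |C| (chi_6*chi_3)(C) conj(chi(C)):
  <chi_6*chi_3, chi_0> = (1/7)[1*(1)*conj(1) + 1*(exp(4*I*pi/7))*conj(1) + 1*(exp(-6*I*pi/7))*conj(1) + 1*(exp(-2*I*pi/7))*conj(1) + 1*(exp(2*I*pi/7))*conj(1) + 1*(exp(6*I*pi/7))*conj(1) + 1*(exp(-4*I*pi/7))*conj(1)]
      = (1/7)[(1) + (exp(4*I*pi/7)) + (exp(-6*I*pi/7)) + (exp(-2*I*pi/7)) + (exp(2*I*pi/7)) + (exp(6*I*pi/7)) + (exp(-4*I*pi/7))] = 0/7 = 0
  <chi_6*chi_3, chi_1> = (1/7)[1*(1)*conj(1) + 1*(exp(4*I*pi/7))*conj(exp(2*I*pi/7)) + 1*(exp(-6*I*pi/7))*conj(exp(4*I*pi/7)) + 1*(exp(-2*I*pi/7))*conj(exp(6*I*pi/7)) + 1*(exp(2*I*pi/7))*conj(exp(-6*I*pi/7)) + 1*(exp(6*I*pi/7))*conj(exp(-4*I*pi/7)) + 1*(exp(-4*I*pi/7))*conj(exp(-2*I*pi/7))]
      = (1/7)[(1) + (exp(2*I*pi/7)) + (exp(4*I*pi/7)) + (exp(6*I*pi/7)) + (exp(-6*I*pi/7)) + (exp(-4*I*pi/7)) + (exp(-2*I*pi/7))] = 0/7 = 0
  <chi_6*chi_3, chi_2> = (1/7)[1*(1)*conj(1) + 1*(exp(4*I*pi/7))*conj(exp(4*I*pi/7)) + 1*(exp(-6*I*pi/7))*conj(exp(-6*I*pi/7)) + 1*(exp(-2*I*pi/7))*conj(exp(-2*I*pi/7)) + 1*(exp(2*I*pi/7))*conj(exp(2*I*pi/7)) + 1*(exp(6*I*pi/7))*conj(exp(6*I*pi/7)) + 1*(exp(-4*I*pi/7))*conj(exp(-4*I*pi/7))]
      = (1/7)[(1) + (1) + (1) + (1) + (1) + (1) + (1)] = 7/7 = 1
  <chi_6*chi_3, chi_3> = (1/7)[1*(1)*conj(1) + 1*(exp(4*I*pi/7))*conj(exp(6*I*pi/7)) + 1*(exp(-6*I*pi/7))*conj(exp(-2*I*pi/7)) + 1*(exp(-2*I*pi/7))*conj(exp(4*I*pi/7)) + 1*(exp(2*I*pi/7))*conj(exp(-4*I*pi/7)) + 1*(exp(6*I*pi/7))*conj(exp(2*I*pi/7)) + 1*(exp(-4*I*pi/7))*conj(exp(-6*I*pi/7))]
      = (1/7)[(1) + (exp(-2*I*pi/7)) + (exp(-4*I*pi/7)) + (exp(-6*I*pi/7)) + (exp(6*I*pi/7)) + (exp(4*I*pi/7)) + (exp(2*I*pi/7))] = 0/7 = 0
  <chi_6*chi_3, chi_4> = (1/7)[1*(1)*conj(1) + 1*(exp(4*I*pi/7))*conj(exp(-6*I*pi/7)) + 1*(exp(-6*I*pi/7))*conj(exp(2*I*pi/7)) + 1*(exp(-2*I*pi/7))*conj(exp(-4*I*pi/7)) + 1*(exp(2*I*pi/7))*conj(exp(4*I*pi/7)) + 1*(exp(6*I*pi/7))*conj(exp(-2*I*pi/7)) + 1*(exp(-4*I*pi/7))*conj(exp(6*I*pi/7))]
      = (1/7)[(1) + (exp(-4*I*pi/7)) + (exp(6*I*pi/7)) + (exp(2*I*pi/7)) + (exp(-2*I*pi/7)) + (exp(-6*I*pi/7)) + (exp(4*I*pi/7))] = 0/7 = 0
  <chi_6*chi_3, chi_5> = (1/7)[1*(1)*conj(1) + 1*(exp(4*I*pi/7))*conj(exp(-4*I*pi/7)) + 1*(exp(-6*I*pi/7))*conj(exp(6*I*pi/7)) + 1*(exp(-2*I*pi/7))*conj(exp(2*I*pi/7)) + 1*(exp(2*I*pi/7))*conj(exp(-2*I*pi/7)) + 1*(exp(6*I*pi/7))*conj(exp(-6*I*pi/7)) + 1*(exp(-4*I*pi/7))*conj(exp(4*I*pi/7))]
      = (1/7)[(1) + (exp(-6*I*pi/7)) + (exp(2*I*pi/7)) + (exp(-4*I*pi/7)) + (exp(4*I*pi/7)) + (exp(-2*I*pi/7)) + (exp(6*I*pi/7))] = 0/7 = 0
  <chi_6*chi_3, chi_6> = (1/7)[1*(1)*conj(1) + 1*(exp(4*I*pi/7))*conj(exp(-2*I*pi/7)) + 1*(exp(-6*I*pi/7))*conj(exp(-4*I*pi/7)) + 1*(exp(-2*I*pi/7))*conj(exp(-6*I*pi/7)) + 1*(exp(2*I*pi/7))*conj(exp(6*I*pi/7)) + 1*(exp(6*I*pi/7))*conj(exp(4*I*pi/7)) + 1*(exp(-4*I*pi/7))*conj(exp(2*I*pi/7))]
      = (1/7)[(1) + (exp(6*I*pi/7)) + (exp(-2*I*pi/7)) + (exp(4*I*pi/7)) + (exp(-4*I*pi/7)) + (exp(2*I*pi/7)) + (exp(-6*I*pi/7))] = 0/7 = 0
(Exp terms are combined using exp(i*s)*conj(exp(i*t)) = exp(i*(s-t)), and sums of them are collapsed using the identity that for every m > 1 the m distinct m-th roots of unity sum to 0, e.g. 1 + exp(2*I*pi/3) + exp(-2*I*pi/3) = 0.)
Hence the multiplicities are chi_2: 1. Dimension check: dim(chi_6)*dim(chi_3) = 1*1 = 1 and sum (mult * dim) = 1*1 = 1.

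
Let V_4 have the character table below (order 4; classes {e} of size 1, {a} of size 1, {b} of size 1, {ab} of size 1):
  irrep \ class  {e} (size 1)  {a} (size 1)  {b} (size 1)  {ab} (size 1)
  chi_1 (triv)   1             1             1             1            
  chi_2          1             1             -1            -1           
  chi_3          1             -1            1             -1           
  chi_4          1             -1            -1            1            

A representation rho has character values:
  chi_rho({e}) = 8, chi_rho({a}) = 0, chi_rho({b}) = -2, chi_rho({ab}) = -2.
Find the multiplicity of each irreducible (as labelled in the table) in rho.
Multiplicities: chi_1: 1, chi_2: 3, chi_3: 2, chi_4: 2.

Why: Use <chi_rho, chi> = (1/|G|) sum_C |C| * chi_rho(C) * conj(chi(C)) with |G| = 4 for each irreducible chi in the table:
  <chi_rho, chi_1> = (1/4)[1*(8)*conj(1) + 1*(0)*conj(1) + 1*(-2)*conj(1) + 1*(-2)*conj(1)]
      = (1/4)[(8) + (0) + (-2) + (-2)] = 4/4 = 1
  <chi_rho, chi_2> = (1/4)[1*(8)*conj(1) + 1*(0)*conj(1) + 1*(-2)*conj(-1) + 1*(-2)*conj(-1)]
      = (1/4)[(8) + (0) + (2) + (2)] = 12/4 = 3
  <chi_rho, chi_3> = (1/4)[1*(8)*conj(1) + 1*(0)*conj(-1) + 1*(-2)*conj(1) + 1*(-2)*conj(-1)]
      = (1/4)[(8) + (0) + (-2) + (2)] = 8/4 = 2
  <chi_rho, chi_4> = (1/4)[1*(8)*conj(1) + 1*(0)*conj(-1) + 1*(-2)*conj(-1) + 1*(-2)*conj(1)]
      = (1/4)[(8) + (0) + (2) + (-2)] = 8/4 = 2
Dimension check: dim(rho) = sum (mult * dim) = 1*1 + 3*1 + 2*1 + 2*1 = 8 = chi_rho(e) = 8.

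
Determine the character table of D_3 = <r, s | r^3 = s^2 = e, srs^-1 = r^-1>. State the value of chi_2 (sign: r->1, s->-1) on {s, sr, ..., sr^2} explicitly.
Conjugacy classes: {e} of size 1, {r^1, r^2} of size 2, {s, sr, ..., sr^2} of size 3.
Character table:
  irrep \ class              {e} (size 1)  {r^1, r^2} (size 2)  {s, sr, ..., sr^2} (size 3)
  chi_1 (triv)               1             1                    1                          
  chi_2 (sign: r->1, s->-1)  1             1                    -1                         
  chi_3 (2d, j=1)            2             -1                   0                          

Spot check: chi_2 (sign: r->1, s->-1) on {s, sr, ..., sr^2} = -1.

Argument: D_3 has order 2*3 = 6 with 3 conjugacy classes, hence 3 irreducibles. Sum of squared dims 1 + 1 + 4 = 6 = |G|. Linear characters come from the abelianisation; the 2-dimensional irreps have character r^k -> 2*cos(2*pi*j*k/3), reflections -> 0.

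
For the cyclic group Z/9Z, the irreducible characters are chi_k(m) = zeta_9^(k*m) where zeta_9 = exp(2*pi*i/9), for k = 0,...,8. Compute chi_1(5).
chi_1(5) = zeta_9^5 = exp(-8*I*pi/9)

Solution. chi_1(5) = zeta_9^(1*5) = zeta_9^5. Since zeta_9^9 = 1, this equals zeta_9^5 = exp(2*pi*i*5/9) = exp(-8*I*pi/9).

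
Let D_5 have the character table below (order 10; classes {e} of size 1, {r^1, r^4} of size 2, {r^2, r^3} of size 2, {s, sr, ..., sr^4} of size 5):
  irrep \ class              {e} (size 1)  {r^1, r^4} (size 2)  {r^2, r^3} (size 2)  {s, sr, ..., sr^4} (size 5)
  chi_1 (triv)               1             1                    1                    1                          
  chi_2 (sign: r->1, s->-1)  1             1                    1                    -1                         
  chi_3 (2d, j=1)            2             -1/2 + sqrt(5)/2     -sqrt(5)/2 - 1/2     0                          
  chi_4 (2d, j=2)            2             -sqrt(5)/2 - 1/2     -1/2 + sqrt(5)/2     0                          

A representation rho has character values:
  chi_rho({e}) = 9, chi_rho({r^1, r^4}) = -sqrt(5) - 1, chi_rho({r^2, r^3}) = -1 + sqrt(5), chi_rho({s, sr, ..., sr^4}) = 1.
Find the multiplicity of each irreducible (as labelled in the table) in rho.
Multiplicities: chi_1: 1, chi_2: 0, chi_3: 1, chi_4: 3.

Reasoning: Use <chi_rho, chi> = (1/|G|) sum_C |C| * chi_rho(C) * conj(chi(C)) with |G| = 10 for each irreducible chi in the table:
  <chi_rho, chi_1> = (1/10)[1*(9)*conj(1) + 2*(-sqrt(5) - 1)*conj(1) + 2*(-1 + sqrt(5))*conj(1) + 5*(1)*conj(1)]
      = (1/10)[(9) + (-2*sqrt(5) - 2) + (-2 + 2*sqrt(5)) + (5)] = 10/10 = 1
  <chi_rho, chi_2> = (1/10)[1*(9)*conj(1) + 2*(-sqrt(5) - 1)*conj(1) + 2*(-1 + sqrt(5))*conj(1) + 5*(1)*conj(-1)]
      = (1/10)[(9) + (-2*sqrt(5) - 2) + (-2 + 2*sqrt(5)) + (-5)] = 0/10 = 0
  <chi_rho, chi_3> = (1/10)[1*(9)*conj(2) + 2*(-sqrt(5) - 1)*conj(-1/2 + sqrt(5)/2) + 2*(-1 + sqrt(5))*conj(-sqrt(5)/2 - 1/2) + 5*(1)*conj(0)]
      = (1/10)[(18) + (-4) + (-4) + (0)] = 10/10 = 1
  <chi_rho, chi_4> = (1/10)[1*(9)*conj(2) + 2*(-sqrt(5) - 1)*conj(-sqrt(5)/2 - 1/2) + 2*(-1 + sqrt(5))*conj(-1/2 + sqrt(5)/2) + 5*(1)*conj(0)]
      = (1/10)[(18) + (2*sqrt(5) + 6) + (6 - 2*sqrt(5)) + (0)] = 30/10 = 3
Dimension check: dim(rho) = sum (mult * dim) = 1*1 + 0*1 + 1*2 + 3*2 = 9 = chi_rho(e) = 9.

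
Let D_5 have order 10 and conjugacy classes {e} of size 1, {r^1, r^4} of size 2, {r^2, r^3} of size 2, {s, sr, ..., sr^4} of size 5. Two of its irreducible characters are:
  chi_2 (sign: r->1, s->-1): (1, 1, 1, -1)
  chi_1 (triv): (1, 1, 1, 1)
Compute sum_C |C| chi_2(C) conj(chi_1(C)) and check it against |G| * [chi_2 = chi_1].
Sum = 0; so <chi_2, chi_1> = 0 (distinct irreducibles are orthogonal).

Explanation: Compute term by term over conjugacy classes (|C| * chi_2(C) * conj(chi_1(C))):
  1*(1)*conj(1) + 2*(1)*conj(1) + 2*(1)*conj(1) + 5*(-1)*conj(1)
  = (1) + (2) + (2) + (-5)
  = 0.
Dividing by |G| = 10 gives 0/10 = 0, matching the row-orthogonality relation <chi_2, chi_1> = [chi_2 = chi_1].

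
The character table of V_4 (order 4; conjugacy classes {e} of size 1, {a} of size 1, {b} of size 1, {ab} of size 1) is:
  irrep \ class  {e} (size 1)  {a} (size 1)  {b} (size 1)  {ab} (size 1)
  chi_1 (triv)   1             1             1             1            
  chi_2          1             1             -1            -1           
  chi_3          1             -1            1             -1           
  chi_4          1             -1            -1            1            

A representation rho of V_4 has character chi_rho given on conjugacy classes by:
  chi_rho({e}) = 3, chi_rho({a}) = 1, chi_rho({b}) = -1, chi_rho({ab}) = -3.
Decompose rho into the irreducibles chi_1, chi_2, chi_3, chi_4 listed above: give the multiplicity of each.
Multiplicities: chi_1: 0, chi_2: 2, chi_3: 1, chi_4: 0.

Reasoning: Use <chi_rho, chi> = (1/|G|) sum_C |C| * chi_rho(C) * conj(chi(C)) with |G| = 4 for each irreducible chi in the table:
  <chi_rho, chi_1> = (1/4)[1*(3)*conj(1) + 1*(1)*conj(1) + 1*(-1)*conj(1) + 1*(-3)*conj(1)]
      = (1/4)[(3) + (1) + (-1) + (-3)] = 0/4 = 0
  <chi_rho, chi_2> = (1/4)[1*(3)*conj(1) + 1*(1)*conj(1) + 1*(-1)*conj(-1) + 1*(-3)*conj(-1)]
      = (1/4)[(3) + (1) + (1) + (3)] = 8/4 = 2
  <chi_rho, chi_3> = (1/4)[1*(3)*conj(1) + 1*(1)*conj(-1) + 1*(-1)*conj(1) + 1*(-3)*conj(-1)]
      = (1/4)[(3) + (-1) + (-1) + (3)] = 4/4 = 1
  <chi_rho, chi_4> = (1/4)[1*(3)*conj(1) + 1*(1)*conj(-1) + 1*(-1)*conj(-1) + 1*(-3)*conj(1)]
      = (1/4)[(3) + (-1) + (1) + (-3)] = 0/4 = 0
Dimension check: dim(rho) = sum (mult * dim) = 0*1 + 2*1 + 1*1 + 0*1 = 3 = chi_rho(e) = 3.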